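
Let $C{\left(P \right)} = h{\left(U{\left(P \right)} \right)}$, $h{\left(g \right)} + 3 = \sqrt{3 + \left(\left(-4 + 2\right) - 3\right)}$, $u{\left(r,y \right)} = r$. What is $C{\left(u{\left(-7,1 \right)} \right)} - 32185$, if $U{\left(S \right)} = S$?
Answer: $-32188 + i \sqrt{2} \approx -32188.0 + 1.4142 i$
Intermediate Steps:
$h{\left(g \right)} = -3 + i \sqrt{2}$ ($h{\left(g \right)} = -3 + \sqrt{3 + \left(\left(-4 + 2\right) - 3\right)} = -3 + \sqrt{3 - 5} = -3 + \sqrt{-2} = -3 + i \sqrt{2}$)
$C{\left(P \right)} = -3 + i \sqrt{2}$
$C{\left(u{\left(-7,1 \right)} \right)} - 32185 = \left(-3 + i \sqrt{2}\right) - 32185 = -32188 + i \sqrt{2}$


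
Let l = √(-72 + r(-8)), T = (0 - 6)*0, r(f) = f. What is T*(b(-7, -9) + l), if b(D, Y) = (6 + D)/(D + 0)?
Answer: 0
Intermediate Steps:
b(D, Y) = (6 + D)/D
T = 0 (T = -6*0 = 0)
l = 4*I*√5 (l = √(-72 - 8) = √(-80) = 4*I*√5 ≈ 8.9443*I)
T*(b(-7, -9) + l) = 0*((6 - 7)/(-7) + 4*I*√5) = 0*(-⅐*(-1) + 4*I*√5) = 0*(⅐ + 4*I*√5) = 0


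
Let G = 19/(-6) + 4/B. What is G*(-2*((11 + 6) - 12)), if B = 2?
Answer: 35/3 ≈ 11.667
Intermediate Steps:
G = -7/6 (G = 19/(-6) + 4/2 = 19*(-⅙) + 4*(½) = -19/6 + 2 = -7/6 ≈ -1.1667)
G*(-2*((11 + 6) - 12)) = -(-7)*((11 + 6) - 12)/3 = -(-7)*(17 - 12)/3 = -(-7)*5/3 = -7/6*(-10) = 35/3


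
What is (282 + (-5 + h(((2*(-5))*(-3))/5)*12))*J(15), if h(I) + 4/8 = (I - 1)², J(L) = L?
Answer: 8565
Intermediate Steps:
h(I) = -½ + (-1 + I)² (h(I) = -½ + (I - 1)² = -½ + (-1 + I)²)
(282 + (-5 + h(((2*(-5))*(-3))/5)*12))*J(15) = (282 + (-5 + (-½ + (-1 + ((2*(-5))*(-3))/5)²)*12))*15 = (282 + (-5 + (-½ + (-1 - 10*(-3)*(⅕))²)*12))*15 = (282 + (-5 + (-½ + (-1 + 30*(⅕))²)*12))*15 = (282 + (-5 + (-½ + (-1 + 6)²)*12))*15 = (282 + (-5 + (-½ + 5²)*12))*15 = (282 + (-5 + (-½ + 25)*12))*15 = (282 + (-5 + (49/2)*12))*15 = (282 + (-5 + 294))*15 = (282 + 289)*15 = 571*15 = 8565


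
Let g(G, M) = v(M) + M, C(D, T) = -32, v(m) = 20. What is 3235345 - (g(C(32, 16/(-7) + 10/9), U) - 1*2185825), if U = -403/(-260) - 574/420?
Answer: 325268989/60 ≈ 5.4212e+6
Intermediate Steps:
U = 11/60 (U = -403*(-1/260) - 574*1/420 = 31/20 - 41/30 = 11/60 ≈ 0.18333)
g(G, M) = 20 + M
3235345 - (g(C(32, 16/(-7) + 10/9), U) - 1*2185825) = 3235345 - ((20 + 11/60) - 1*2185825) = 3235345 - (1211/60 - 2185825) = 3235345 - 1*(-131148289/60) = 3235345 + 131148289/60 = 325268989/60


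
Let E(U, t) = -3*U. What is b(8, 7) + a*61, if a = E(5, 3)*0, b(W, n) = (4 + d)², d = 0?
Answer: 16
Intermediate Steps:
b(W, n) = 16 (b(W, n) = (4 + 0)² = 4² = 16)
a = 0 (a = -3*5*0 = -15*0 = 0)
b(8, 7) + a*61 = 16 + 0*61 = 16 + 0 = 16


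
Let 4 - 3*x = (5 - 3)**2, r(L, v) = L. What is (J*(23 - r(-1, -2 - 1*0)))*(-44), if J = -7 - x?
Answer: 7392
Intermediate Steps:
x = 0 (x = 4/3 - (5 - 3)**2/3 = 4/3 - 1/3*2**2 = 4/3 - 1/3*4 = 4/3 - 4/3 = 0)
J = -7 (J = -7 - 1*0 = -7 + 0 = -7)
(J*(23 - r(-1, -2 - 1*0)))*(-44) = -7*(23 - 1*(-1))*(-44) = -7*(23 + 1)*(-44) = -7*24*(-44) = -168*(-44) = 7392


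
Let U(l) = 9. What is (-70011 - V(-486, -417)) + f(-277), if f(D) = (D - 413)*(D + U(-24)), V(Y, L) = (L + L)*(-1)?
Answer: 114075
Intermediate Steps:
V(Y, L) = -2*L (V(Y, L) = (2*L)*(-1) = -2*L)
f(D) = (-413 + D)*(9 + D) (f(D) = (D - 413)*(D + 9) = (-413 + D)*(9 + D))
(-70011 - V(-486, -417)) + f(-277) = (-70011 - (-2)*(-417)) + (-3717 + (-277)² - 404*(-277)) = (-70011 - 1*834) + (-3717 + 76729 + 111908) = (-70011 - 834) + 184920 = -70845 + 184920 = 114075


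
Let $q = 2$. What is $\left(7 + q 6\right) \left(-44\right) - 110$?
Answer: $-946$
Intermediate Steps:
$\left(7 + q 6\right) \left(-44\right) - 110 = \left(7 + 2 \cdot 6\right) \left(-44\right) - 110 = \left(7 + 12\right) \left(-44\right) - 110 = 19 \left(-44\right) - 110 = -836 - 110 = -946$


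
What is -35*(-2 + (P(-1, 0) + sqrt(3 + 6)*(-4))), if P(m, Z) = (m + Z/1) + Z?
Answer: 525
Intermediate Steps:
P(m, Z) = m + 2*Z (P(m, Z) = (m + Z*1) + Z = (m + Z) + Z = (Z + m) + Z = m + 2*Z)
-35*(-2 + (P(-1, 0) + sqrt(3 + 6)*(-4))) = -35*(-2 + ((-1 + 2*0) + sqrt(3 + 6)*(-4))) = -35*(-2 + ((-1 + 0) + sqrt(9)*(-4))) = -35*(-2 + (-1 + 3*(-4))) = -35*(-2 + (-1 - 12)) = -35*(-2 - 13) = -35*(-15) = 525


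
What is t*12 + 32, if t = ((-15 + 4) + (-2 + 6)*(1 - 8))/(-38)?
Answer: 842/19 ≈ 44.316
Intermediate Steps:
t = 39/38 (t = (-11 + 4*(-7))*(-1/38) = (-11 - 28)*(-1/38) = -39*(-1/38) = 39/38 ≈ 1.0263)
t*12 + 32 = (39/38)*12 + 32 = 234/19 + 32 = 842/19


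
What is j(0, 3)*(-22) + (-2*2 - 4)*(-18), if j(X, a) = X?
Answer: 144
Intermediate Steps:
j(0, 3)*(-22) + (-2*2 - 4)*(-18) = 0*(-22) + (-2*2 - 4)*(-18) = 0 + (-4 - 4)*(-18) = 0 - 8*(-18) = 0 + 144 = 144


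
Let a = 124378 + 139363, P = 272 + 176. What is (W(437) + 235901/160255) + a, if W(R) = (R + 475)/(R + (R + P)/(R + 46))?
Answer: 746551121247068/2830584065 ≈ 2.6374e+5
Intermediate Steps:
P = 448
a = 263741
W(R) = (475 + R)/(R + (448 + R)/(46 + R)) (W(R) = (R + 475)/(R + (R + 448)/(R + 46)) = (475 + R)/(R + (448 + R)/(46 + R)))
(W(437) + 235901/160255) + a = ((21850 + 437² + 521*437)/(448 + 437² + 47*437) + 235901/160255) + 263741 = ((21850 + 190969 + 227677)/(448 + 190969 + 20539) + 235901*(1/160255)) + 263741 = (440496/211956 + 235901/160255) + 263741 = ((1/211956)*440496 + 235901/160255) + 263741 = (36708/17663 + 235901/160255) + 263741 = 10049359903/2830584065 + 263741 = 746551121247068/2830584065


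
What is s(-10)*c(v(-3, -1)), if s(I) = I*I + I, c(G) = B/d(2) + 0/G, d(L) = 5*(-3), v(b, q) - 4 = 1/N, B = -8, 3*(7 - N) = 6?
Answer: 48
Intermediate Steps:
N = 5 (N = 7 - 1/3*6 = 7 - 2 = 5)
v(b, q) = 21/5 (v(b, q) = 4 + 1/5 = 21/5)
d(L) = -15
c(G) = 8/15 (c(G) = -8/(-15) + 0/G = -8*(-1/15) + 0 = 8/15 + 0 = 8/15)
s(I) = I + I**2 (s(I) = I**2 + I = I + I**2)
s(-10)*c(v(-3, -1)) = -10*(1 - 10)*(8/15) = -10*(-9)*(8/15) = 90*(8/15) = 48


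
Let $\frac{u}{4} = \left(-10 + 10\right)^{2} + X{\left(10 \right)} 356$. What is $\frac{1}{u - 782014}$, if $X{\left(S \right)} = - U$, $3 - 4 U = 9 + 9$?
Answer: $- \frac{1}{776674} \approx -1.2875 \cdot 10^{-6}$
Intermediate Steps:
$U = - \frac{15}{4}$ ($U = \frac{3}{4} - \frac{9 + 9}{4} = \frac{3}{4} - \frac{9}{2} = - \frac{15}{4} \approx -3.75$)
$X{\left(S \right)} = \frac{15}{4}$ ($X{\left(S \right)} = \left(-1\right) \left(- \frac{15}{4}\right) = \frac{15}{4}$)
$u = 5340$ ($u = 4 \left(\left(-10 + 10\right)^{2} + \frac{15}{4} \cdot 356\right) = 4 \left(0^{2} + 1335\right) = 4 \left(0 + 1335\right) = 4 \cdot 1335 = 5340$)
$\frac{1}{u - 782014} = \frac{1}{5340 - 782014} = \frac{1}{-776674} = - \frac{1}{776674}$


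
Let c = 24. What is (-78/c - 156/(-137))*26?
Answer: -15041/274 ≈ -54.894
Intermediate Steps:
(-78/c - 156/(-137))*26 = (-78/24 - 156/(-137))*26 = (-78*1/24 - 156*(-1/137))*26 = (-13/4 + 156/137)*26 = -1157/548*26 = -15041/274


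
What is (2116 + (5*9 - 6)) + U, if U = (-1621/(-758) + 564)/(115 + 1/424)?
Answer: 39916279141/18480419 ≈ 2159.9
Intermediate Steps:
U = 90976196/18480419 (U = (-1621*(-1/758) + 564)/(115 + 1/424) = (1621/758 + 564)/(48761/424) = (429133/758)*(424/48761) = 90976196/18480419 ≈ 4.9228)
(2116 + (5*9 - 6)) + U = (2116 + (5*9 - 6)) + 90976196/18480419 = (2116 + (45 - 6)) + 90976196/18480419 = (2116 + 39) + 90976196/18480419 = 2155 + 90976196/18480419 = 39916279141/18480419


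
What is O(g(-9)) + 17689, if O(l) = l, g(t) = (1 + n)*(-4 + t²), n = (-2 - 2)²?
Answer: 18998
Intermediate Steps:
n = 16 (n = (-4)² = 16)
g(t) = -68 + 17*t² (g(t) = (1 + 16)*(-4 + t²) = 17*(-4 + t²) = -68 + 17*t²)
O(g(-9)) + 17689 = (-68 + 17*(-9)²) + 17689 = (-68 + 17*81) + 17689 = (-68 + 1377) + 17689 = 1309 + 17689 = 18998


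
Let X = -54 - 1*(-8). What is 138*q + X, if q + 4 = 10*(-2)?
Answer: -3358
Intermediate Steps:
X = -46 (X = -54 + 8 = -46)
q = -24 (q = -4 + 10*(-2) = -4 - 20 = -24)
138*q + X = 138*(-24) - 46 = -3312 - 46 = -3358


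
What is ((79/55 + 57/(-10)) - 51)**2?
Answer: 36954241/12100 ≈ 3054.1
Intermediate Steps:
((79/55 + 57/(-10)) - 51)**2 = ((79*(1/55) + 57*(-1/10)) - 51)**2 = ((79/55 - 57/10) - 51)**2 = (-469/110 - 51)**2 = (-6079/110)**2 = 36954241/12100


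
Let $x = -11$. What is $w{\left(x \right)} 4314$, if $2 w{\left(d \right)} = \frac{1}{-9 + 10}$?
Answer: $2157$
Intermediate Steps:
$w{\left(d \right)} = \frac{1}{2}$ ($w{\left(d \right)} = \frac{1}{2 \left(-9 + 10\right)} = \frac{1}{2 \cdot 1} = \frac{1}{2} \cdot 1 = \frac{1}{2}$)
$w{\left(x \right)} 4314 = \frac{1}{2} \cdot 4314 = 2157$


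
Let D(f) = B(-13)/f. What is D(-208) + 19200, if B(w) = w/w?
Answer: 3993599/208 ≈ 19200.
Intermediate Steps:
B(w) = 1
D(f) = 1/f
D(-208) + 19200 = 1/(-208) + 19200 = -1/208 + 19200 = 3993599/208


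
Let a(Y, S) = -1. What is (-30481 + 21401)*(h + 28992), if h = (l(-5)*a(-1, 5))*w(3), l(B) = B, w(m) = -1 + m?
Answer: -263338160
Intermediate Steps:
h = 10 (h = (-5*(-1))*(-1 + 3) = 5*2 = 10)
(-30481 + 21401)*(h + 28992) = (-30481 + 21401)*(10 + 28992) = -9080*29002 = -263338160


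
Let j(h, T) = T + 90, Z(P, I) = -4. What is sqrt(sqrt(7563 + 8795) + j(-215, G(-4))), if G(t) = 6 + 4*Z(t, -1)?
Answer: sqrt(80 + sqrt(16358)) ≈ 14.419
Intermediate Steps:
G(t) = -10 (G(t) = 6 + 4*(-4) = 6 - 16 = -10)
j(h, T) = 90 + T
sqrt(sqrt(7563 + 8795) + j(-215, G(-4))) = sqrt(sqrt(7563 + 8795) + (90 - 10)) = sqrt(sqrt(16358) + 80) = sqrt(80 + sqrt(16358))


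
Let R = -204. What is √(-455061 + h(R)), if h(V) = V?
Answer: 3*I*√50585 ≈ 674.73*I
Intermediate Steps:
√(-455061 + h(R)) = √(-455061 - 204) = √(-455265) = 3*I*√50585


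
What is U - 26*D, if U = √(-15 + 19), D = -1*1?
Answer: 28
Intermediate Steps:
D = -1
U = 2 (U = √4 = 2)
U - 26*D = 2 - 26*(-1) = 2 + 26 = 28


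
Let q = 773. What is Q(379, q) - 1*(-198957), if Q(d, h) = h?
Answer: 199730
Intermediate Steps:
Q(379, q) - 1*(-198957) = 773 - 1*(-198957) = 773 + 198957 = 199730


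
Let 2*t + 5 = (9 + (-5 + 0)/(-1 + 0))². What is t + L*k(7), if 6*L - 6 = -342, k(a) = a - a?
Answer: 191/2 ≈ 95.500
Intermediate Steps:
k(a) = 0
L = -56 (L = 1 + (⅙)*(-342) = 1 - 57 = -56)
t = 191/2 (t = -5/2 + (9 + (-5 + 0)/(-1 + 0))²/2 = -5/2 + (9 - 5/(-1))²/2 = -5/2 + (9 - 5*(-1))²/2 = -5/2 + (9 + 5)²/2 = -5/2 + (½)*14² = -5/2 + (½)*196 = -5/2 + 98 = 191/2 ≈ 95.500)
t + L*k(7) = 191/2 - 56*0 = 191/2 + 0 = 191/2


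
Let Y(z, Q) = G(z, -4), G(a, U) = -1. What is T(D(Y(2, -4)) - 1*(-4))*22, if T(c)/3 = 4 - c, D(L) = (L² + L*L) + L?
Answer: -66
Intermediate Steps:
Y(z, Q) = -1
D(L) = L + 2*L² (D(L) = (L² + L²) + L = 2*L² + L = L + 2*L²)
T(c) = 12 - 3*c (T(c) = 3*(4 - c) = 12 - 3*c)
T(D(Y(2, -4)) - 1*(-4))*22 = (12 - 3*(-(1 + 2*(-1)) - 1*(-4)))*22 = (12 - 3*(-(1 - 2) + 4))*22 = (12 - 3*(-1*(-1) + 4))*22 = (12 - 3*(1 + 4))*22 = (12 - 3*5)*22 = (12 - 15)*22 = -3*22 = -66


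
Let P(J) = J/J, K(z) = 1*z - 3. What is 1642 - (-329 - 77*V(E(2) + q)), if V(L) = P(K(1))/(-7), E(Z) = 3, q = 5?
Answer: 1960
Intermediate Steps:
K(z) = -3 + z (K(z) = z - 3 = -3 + z)
P(J) = 1
V(L) = -1/7 (V(L) = 1/(-7) = 1*(-1/7) = -1/7)
1642 - (-329 - 77*V(E(2) + q)) = 1642 - (-329 - 77*(-1/7)) = 1642 - (-329 + 11) = 1642 - 1*(-318) = 1642 + 318 = 1960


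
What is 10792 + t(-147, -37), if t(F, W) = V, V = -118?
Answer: 10674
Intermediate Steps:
t(F, W) = -118
10792 + t(-147, -37) = 10792 - 118 = 10674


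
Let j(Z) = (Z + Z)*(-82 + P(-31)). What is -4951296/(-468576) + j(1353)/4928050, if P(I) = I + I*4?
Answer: 41839802353/4008968675 ≈ 10.437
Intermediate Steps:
P(I) = 5*I (P(I) = I + 4*I = 5*I)
j(Z) = -474*Z (j(Z) = (Z + Z)*(-82 + 5*(-31)) = (2*Z)*(-82 - 155) = (2*Z)*(-237) = -474*Z)
-4951296/(-468576) + j(1353)/4928050 = -4951296/(-468576) - 474*1353/4928050 = -4951296*(-1/468576) - 641322*1/4928050 = 17192/1627 - 320661/2464025 = 41839802353/4008968675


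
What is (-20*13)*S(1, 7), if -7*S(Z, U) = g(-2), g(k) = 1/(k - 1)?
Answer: -260/21 ≈ -12.381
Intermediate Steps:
g(k) = 1/(-1 + k)
S(Z, U) = 1/21 (S(Z, U) = -1/(7*(-1 - 2)) = -⅐/(-3) = -⅐*(-⅓) = 1/21)
(-20*13)*S(1, 7) = -20*13*(1/21) = -260*1/21 = -260/21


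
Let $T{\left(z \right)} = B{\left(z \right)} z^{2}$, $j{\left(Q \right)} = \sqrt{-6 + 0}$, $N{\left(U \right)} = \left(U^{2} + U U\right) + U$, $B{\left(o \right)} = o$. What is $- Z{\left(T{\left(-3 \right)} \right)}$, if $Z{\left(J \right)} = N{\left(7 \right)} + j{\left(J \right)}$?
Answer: $-105 - i \sqrt{6} \approx -105.0 - 2.4495 i$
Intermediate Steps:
$N{\left(U \right)} = U + 2 U^{2}$ ($N{\left(U \right)} = \left(U^{2} + U^{2}\right) + U = 2 U^{2} + U = U + 2 U^{2}$)
$j{\left(Q \right)} = i \sqrt{6}$ ($j{\left(Q \right)} = \sqrt{-6} = i \sqrt{6}$)
$T{\left(z \right)} = z^{3}$ ($T{\left(z \right)} = z z^{2} = z^{3}$)
$Z{\left(J \right)} = 105 + i \sqrt{6}$ ($Z{\left(J \right)} = 7 \left(1 + 2 \cdot 7\right) + i \sqrt{6} = 7 \left(1 + 14\right) + i \sqrt{6} = 7 \cdot 15 + i \sqrt{6} = 105 + i \sqrt{6}$)
$- Z{\left(T{\left(-3 \right)} \right)} = - (105 + i \sqrt{6}) = -105 - i \sqrt{6}$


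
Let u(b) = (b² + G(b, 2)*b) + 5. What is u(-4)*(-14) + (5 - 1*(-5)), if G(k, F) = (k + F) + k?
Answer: -620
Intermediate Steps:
G(k, F) = F + 2*k (G(k, F) = (F + k) + k = F + 2*k)
u(b) = 5 + b² + b*(2 + 2*b) (u(b) = (b² + (2 + 2*b)*b) + 5 = (b² + b*(2 + 2*b)) + 5 = 5 + b² + b*(2 + 2*b))
u(-4)*(-14) + (5 - 1*(-5)) = (5 + 2*(-4) + 3*(-4)²)*(-14) + (5 - 1*(-5)) = (5 - 8 + 3*16)*(-14) + (5 + 5) = (5 - 8 + 48)*(-14) + 10 = 45*(-14) + 10 = -630 + 10 = -620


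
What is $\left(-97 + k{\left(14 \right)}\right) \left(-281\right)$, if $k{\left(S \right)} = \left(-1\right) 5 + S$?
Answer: $24728$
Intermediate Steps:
$k{\left(S \right)} = -5 + S$
$\left(-97 + k{\left(14 \right)}\right) \left(-281\right) = \left(-97 + \left(-5 + 14\right)\right) \left(-281\right) = \left(-97 + 9\right) \left(-281\right) = \left(-88\right) \left(-281\right) = 24728$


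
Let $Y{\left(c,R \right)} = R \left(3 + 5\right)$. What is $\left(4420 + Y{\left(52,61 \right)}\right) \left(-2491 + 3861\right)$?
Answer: $6723960$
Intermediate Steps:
$Y{\left(c,R \right)} = 8 R$ ($Y{\left(c,R \right)} = R 8 = 8 R$)
$\left(4420 + Y{\left(52,61 \right)}\right) \left(-2491 + 3861\right) = \left(4420 + 8 \cdot 61\right) \left(-2491 + 3861\right) = \left(4420 + 488\right) 1370 = 4908 \cdot 1370 = 6723960$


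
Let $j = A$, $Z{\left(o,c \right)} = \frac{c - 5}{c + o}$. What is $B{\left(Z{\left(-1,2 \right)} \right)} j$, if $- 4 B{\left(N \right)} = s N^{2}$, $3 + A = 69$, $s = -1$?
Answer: $\frac{297}{2} \approx 148.5$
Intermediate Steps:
$Z{\left(o,c \right)} = \frac{-5 + c}{c + o}$
$A = 66$ ($A = -3 + 69 = 66$)
$j = 66$
$B{\left(N \right)} = \frac{N^{2}}{4}$ ($B{\left(N \right)} = - \frac{\left(-1\right) N^{2}}{4} = \frac{N^{2}}{4}$)
$B{\left(Z{\left(-1,2 \right)} \right)} j = \frac{\left(\frac{-5 + 2}{2 - 1}\right)^{2}}{4} \cdot 66 = \frac{\left(1^{-1} \left(-3\right)\right)^{2}}{4} \cdot 66 = \frac{\left(1 \left(-3\right)\right)^{2}}{4} \cdot 66 = \frac{\left(-3\right)^{2}}{4} \cdot 66 = \frac{1}{4} \cdot 9 \cdot 66 = \frac{9}{4} \cdot 66 = \frac{297}{2}$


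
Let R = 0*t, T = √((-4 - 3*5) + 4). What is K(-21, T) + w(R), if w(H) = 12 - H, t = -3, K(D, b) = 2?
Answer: 14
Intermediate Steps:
T = I*√15 (T = √((-4 - 15) + 4) = √(-19 + 4) = √(-15) = I*√15 ≈ 3.873*I)
R = 0 (R = 0*(-3) = 0)
K(-21, T) + w(R) = 2 + (12 - 1*0) = 2 + (12 + 0) = 2 + 12 = 14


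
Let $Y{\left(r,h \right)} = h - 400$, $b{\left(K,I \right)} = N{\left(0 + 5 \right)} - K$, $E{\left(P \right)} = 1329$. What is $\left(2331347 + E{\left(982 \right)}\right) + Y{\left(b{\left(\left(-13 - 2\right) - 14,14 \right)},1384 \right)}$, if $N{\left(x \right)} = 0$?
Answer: $2333660$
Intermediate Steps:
$b{\left(K,I \right)} = - K$ ($b{\left(K,I \right)} = 0 - K = - K$)
$Y{\left(r,h \right)} = -400 + h$ ($Y{\left(r,h \right)} = h - 400 = -400 + h$)
$\left(2331347 + E{\left(982 \right)}\right) + Y{\left(b{\left(\left(-13 - 2\right) - 14,14 \right)},1384 \right)} = \left(2331347 + 1329\right) + \left(-400 + 1384\right) = 2332676 + 984 = 2333660$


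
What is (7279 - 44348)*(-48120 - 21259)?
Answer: 2571810151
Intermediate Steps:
(7279 - 44348)*(-48120 - 21259) = -37069*(-69379) = 2571810151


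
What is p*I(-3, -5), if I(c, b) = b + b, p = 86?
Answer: -860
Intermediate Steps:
I(c, b) = 2*b
p*I(-3, -5) = 86*(2*(-5)) = 86*(-10) = -860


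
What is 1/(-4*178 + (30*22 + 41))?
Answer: -1/11 ≈ -0.090909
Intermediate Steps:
1/(-4*178 + (30*22 + 41)) = 1/(-712 + (660 + 41)) = 1/(-712 + 701) = 1/(-11) = -1/11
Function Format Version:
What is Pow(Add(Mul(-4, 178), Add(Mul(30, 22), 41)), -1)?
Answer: Rational(-1, 11) ≈ -0.090909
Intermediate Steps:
Pow(Add(Mul(-4, 178), Add(Mul(30, 22), 41)), -1) = Pow(Add(-712, Add(660, 41)), -1) = Pow(Add(-712, 701), -1) = Pow(-11, -1) = Rational(-1, 11)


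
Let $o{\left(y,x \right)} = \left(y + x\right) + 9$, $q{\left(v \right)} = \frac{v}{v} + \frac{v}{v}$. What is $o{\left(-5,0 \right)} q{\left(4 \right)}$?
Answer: $8$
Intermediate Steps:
$q{\left(v \right)} = 2$ ($q{\left(v \right)} = 1 + 1 = 2$)
$o{\left(y,x \right)} = 9 + x + y$ ($o{\left(y,x \right)} = \left(x + y\right) + 9 = 9 + x + y$)
$o{\left(-5,0 \right)} q{\left(4 \right)} = \left(9 + 0 - 5\right) 2 = 4 \cdot 2 = 8$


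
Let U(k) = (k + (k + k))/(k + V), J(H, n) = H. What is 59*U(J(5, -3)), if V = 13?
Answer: 295/6 ≈ 49.167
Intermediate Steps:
U(k) = 3*k/(13 + k) (U(k) = (k + (k + k))/(k + 13) = (k + 2*k)/(13 + k) = (3*k)/(13 + k) = 3*k/(13 + k))
59*U(J(5, -3)) = 59*(3*5/(13 + 5)) = 59*(3*5/18) = 59*(3*5*(1/18)) = 59*(⅚) = 295/6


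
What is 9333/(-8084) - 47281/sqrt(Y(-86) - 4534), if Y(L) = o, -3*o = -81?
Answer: -9333/8084 + 47281*I*sqrt(4507)/4507 ≈ -1.1545 + 704.28*I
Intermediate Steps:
o = 27 (o = -1/3*(-81) = 27)
Y(L) = 27
9333/(-8084) - 47281/sqrt(Y(-86) - 4534) = 9333/(-8084) - 47281/sqrt(27 - 4534) = 9333*(-1/8084) - 47281*(-I*sqrt(4507)/4507) = -9333/8084 - 47281*(-I*sqrt(4507)/4507) = -9333/8084 - (-47281)*I*sqrt(4507)/4507 = -9333/8084 + 47281*I*sqrt(4507)/4507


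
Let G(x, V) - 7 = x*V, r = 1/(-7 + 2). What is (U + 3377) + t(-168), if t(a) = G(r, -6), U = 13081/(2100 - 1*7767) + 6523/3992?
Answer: 382834943309/113113320 ≈ 3384.5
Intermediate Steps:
U = -15253511/22622664 (U = 13081/(2100 - 7767) + 6523*(1/3992) = 13081/(-5667) + 6523/3992 = 13081*(-1/5667) + 6523/3992 = -13081/5667 + 6523/3992 = -15253511/22622664 ≈ -0.67426)
r = -⅕ (r = 1/(-5) = -⅕ ≈ -0.20000)
G(x, V) = 7 + V*x (G(x, V) = 7 + x*V = 7 + V*x)
t(a) = 41/5 (t(a) = 7 - 6*(-⅕) = 7 + 6/5 = 41/5)
(U + 3377) + t(-168) = (-15253511/22622664 + 3377) + 41/5 = 76381482817/22622664 + 41/5 = 382834943309/113113320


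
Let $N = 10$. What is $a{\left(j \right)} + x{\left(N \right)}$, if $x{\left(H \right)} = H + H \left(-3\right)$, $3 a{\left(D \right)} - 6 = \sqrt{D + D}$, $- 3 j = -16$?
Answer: $-18 + \frac{4 \sqrt{6}}{9} \approx -16.911$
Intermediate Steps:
$j = \frac{16}{3}$ ($j = \left(- \frac{1}{3}\right) \left(-16\right) = \frac{16}{3} \approx 5.3333$)
$a{\left(D \right)} = 2 + \frac{\sqrt{2} \sqrt{D}}{3}$ ($a{\left(D \right)} = 2 + \frac{\sqrt{D + D}}{3} = 2 + \frac{\sqrt{2 D}}{3} = 2 + \frac{\sqrt{2} \sqrt{D}}{3}$)
$x{\left(H \right)} = - 2 H$ ($x{\left(H \right)} = H - 3 H = - 2 H$)
$a{\left(j \right)} + x{\left(N \right)} = \left(2 + \frac{\sqrt{2} \sqrt{\frac{16}{3}}}{3}\right) - 20 = \left(2 + \frac{\sqrt{2} \frac{4 \sqrt{3}}{3}}{3}\right) - 20 = \left(2 + \frac{4 \sqrt{6}}{9}\right) - 20 = -18 + \frac{4 \sqrt{6}}{9}$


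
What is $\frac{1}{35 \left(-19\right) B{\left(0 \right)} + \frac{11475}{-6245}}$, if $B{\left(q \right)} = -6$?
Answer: $\frac{1249}{4981215} \approx 0.00025074$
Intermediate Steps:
$\frac{1}{35 \left(-19\right) B{\left(0 \right)} + \frac{11475}{-6245}} = \frac{1}{35 \left(-19\right) \left(-6\right) + \frac{11475}{-6245}} = \frac{1}{\left(-665\right) \left(-6\right) + 11475 \left(- \frac{1}{6245}\right)} = \frac{1}{3990 - \frac{2295}{1249}} = \frac{1}{\frac{4981215}{1249}} = \frac{1249}{4981215}$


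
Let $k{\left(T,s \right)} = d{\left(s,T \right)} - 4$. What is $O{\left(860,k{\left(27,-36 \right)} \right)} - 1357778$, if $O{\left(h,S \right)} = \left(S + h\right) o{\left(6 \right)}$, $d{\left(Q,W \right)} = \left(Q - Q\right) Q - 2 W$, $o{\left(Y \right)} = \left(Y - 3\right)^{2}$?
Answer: $-1350560$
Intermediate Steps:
$o{\left(Y \right)} = \left(-3 + Y\right)^{2}$
$d{\left(Q,W \right)} = - 2 W$ ($d{\left(Q,W \right)} = 0 Q - 2 W = 0 - 2 W = - 2 W$)
$k{\left(T,s \right)} = -4 - 2 T$ ($k{\left(T,s \right)} = - 2 T - 4 = -4 - 2 T$)
$O{\left(h,S \right)} = 9 S + 9 h$ ($O{\left(h,S \right)} = \left(S + h\right) \left(-3 + 6\right)^{2} = \left(S + h\right) 3^{2} = \left(S + h\right) 9 = 9 S + 9 h$)
$O{\left(860,k{\left(27,-36 \right)} \right)} - 1357778 = \left(9 \left(-4 - 54\right) + 9 \cdot 860\right) - 1357778 = \left(9 \left(-4 - 54\right) + 7740\right) - 1357778 = \left(9 \left(-58\right) + 7740\right) - 1357778 = \left(-522 + 7740\right) - 1357778 = 7218 - 1357778 = -1350560$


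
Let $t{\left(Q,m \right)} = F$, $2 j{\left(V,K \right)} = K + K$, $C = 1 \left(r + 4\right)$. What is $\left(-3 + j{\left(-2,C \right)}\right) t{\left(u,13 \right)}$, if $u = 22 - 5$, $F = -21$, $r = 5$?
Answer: $-126$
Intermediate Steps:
$C = 9$ ($C = 1 \left(5 + 4\right) = 1 \cdot 9 = 9$)
$j{\left(V,K \right)} = K$ ($j{\left(V,K \right)} = \frac{K + K}{2} = \frac{2 K}{2} = K$)
$u = 17$
$t{\left(Q,m \right)} = -21$
$\left(-3 + j{\left(-2,C \right)}\right) t{\left(u,13 \right)} = \left(-3 + 9\right) \left(-21\right) = 6 \left(-21\right) = -126$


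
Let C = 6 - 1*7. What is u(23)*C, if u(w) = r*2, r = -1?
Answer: 2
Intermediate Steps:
u(w) = -2 (u(w) = -1*2 = -2)
C = -1 (C = 6 - 7 = -1)
u(23)*C = -2*(-1) = 2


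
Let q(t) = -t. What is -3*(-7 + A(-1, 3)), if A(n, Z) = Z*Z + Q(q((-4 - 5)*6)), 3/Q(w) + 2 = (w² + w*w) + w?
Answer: -35313/5884 ≈ -6.0015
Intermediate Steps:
Q(w) = 3/(-2 + w + 2*w²) (Q(w) = 3/(-2 + ((w² + w*w) + w)) = 3/(-2 + ((w² + w²) + w)) = 3/(-2 + (2*w² + w)) = 3/(-2 + (w + 2*w²)) = 3/(-2 + w + 2*w²))
A(n, Z) = 3/5884 + Z² (A(n, Z) = Z*Z + 3/(-2 - (-4 - 5)*6 + 2*(-(-4 - 5)*6)²) = Z² + 3/(-2 - (-9)*6 + 2*(-(-9)*6)²) = Z² + 3/(-2 - 1*(-54) + 2*(-1*(-54))²) = Z² + 3/(-2 + 54 + 2*54²) = Z² + 3/(-2 + 54 + 2*2916) = Z² + 3/(-2 + 54 + 5832) = Z² + 3/5884 = 3/5884 + Z²)
-3*(-7 + A(-1, 3)) = -3*(-7 + (3/5884 + 3²)) = -3*(-7 + (3/5884 + 9)) = -3*(-7 + 52959/5884) = -3*11771/5884 = -35313/5884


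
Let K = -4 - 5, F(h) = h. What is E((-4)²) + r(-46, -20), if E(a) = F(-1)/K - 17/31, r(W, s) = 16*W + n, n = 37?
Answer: -195143/279 ≈ -699.44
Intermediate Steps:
K = -9
r(W, s) = 37 + 16*W (r(W, s) = 16*W + 37 = 37 + 16*W)
E(a) = -122/279 (E(a) = -1/(-9) - 17/31 = -1*(-⅑) - 17*1/31 = ⅑ - 17/31 = -122/279)
E((-4)²) + r(-46, -20) = -122/279 + (37 + 16*(-46)) = -122/279 + (37 - 736) = -122/279 - 699 = -195143/279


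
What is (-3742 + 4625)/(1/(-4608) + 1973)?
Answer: 4068864/9091583 ≈ 0.44754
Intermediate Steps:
(-3742 + 4625)/(1/(-4608) + 1973) = 883/(-1/4608 + 1973) = 883/(9091583/4608) = 883*(4608/9091583) = 4068864/9091583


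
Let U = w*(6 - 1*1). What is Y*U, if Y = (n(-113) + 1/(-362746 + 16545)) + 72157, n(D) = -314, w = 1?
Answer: 124360592210/346201 ≈ 3.5922e+5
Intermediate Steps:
U = 5 (U = 1*(6 - 1*1) = 1*(6 - 1) = 1*5 = 5)
Y = 24872118442/346201 (Y = (-314 + 1/(-362746 + 16545)) + 72157 = (-314 + 1/(-346201)) + 72157 = (-314 - 1/346201) + 72157 = -108707115/346201 + 72157 = 24872118442/346201 ≈ 71843.)
Y*U = (24872118442/346201)*5 = 124360592210/346201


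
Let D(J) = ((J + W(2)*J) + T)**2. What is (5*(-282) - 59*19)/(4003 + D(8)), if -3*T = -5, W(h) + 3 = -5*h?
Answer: -22779/116116 ≈ -0.19617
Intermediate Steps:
W(h) = -3 - 5*h
T = 5/3 (T = -1/3*(-5) = 5/3 ≈ 1.6667)
D(J) = (5/3 - 12*J)**2 (D(J) = ((J + (-3 - 5*2)*J) + 5/3)**2 = ((J + (-3 - 10)*J) + 5/3)**2 = ((J - 13*J) + 5/3)**2 = (-12*J + 5/3)**2 = (5/3 - 12*J)**2)
(5*(-282) - 59*19)/(4003 + D(8)) = (5*(-282) - 59*19)/(4003 + (-5 + 36*8)**2/9) = (-1410 - 1121)/(4003 + (-5 + 288)**2/9) = -2531/(4003 + (1/9)*283**2) = -2531/(4003 + (1/9)*80089) = -2531/(4003 + 80089/9) = -2531/116116/9 = -2531*9/116116 = -22779/116116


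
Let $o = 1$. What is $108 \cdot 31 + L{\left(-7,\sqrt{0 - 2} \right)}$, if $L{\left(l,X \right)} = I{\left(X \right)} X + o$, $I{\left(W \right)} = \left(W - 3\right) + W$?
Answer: $3345 - 3 i \sqrt{2} \approx 3345.0 - 4.2426 i$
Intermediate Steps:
$I{\left(W \right)} = -3 + 2 W$ ($I{\left(W \right)} = \left(-3 + W\right) + W = -3 + 2 W$)
$L{\left(l,X \right)} = 1 + X \left(-3 + 2 X\right)$ ($L{\left(l,X \right)} = \left(-3 + 2 X\right) X + 1 = X \left(-3 + 2 X\right) + 1 = 1 + X \left(-3 + 2 X\right)$)
$108 \cdot 31 + L{\left(-7,\sqrt{0 - 2} \right)} = 108 \cdot 31 + \left(1 + \sqrt{0 - 2} \left(-3 + 2 \sqrt{0 - 2}\right)\right) = 3348 + \left(1 + \sqrt{-2} \left(-3 + 2 \sqrt{-2}\right)\right) = 3348 + \left(1 + i \sqrt{2} \left(-3 + 2 i \sqrt{2}\right)\right) = 3349 + i \sqrt{2} \left(-3 + 2 i \sqrt{2}\right)$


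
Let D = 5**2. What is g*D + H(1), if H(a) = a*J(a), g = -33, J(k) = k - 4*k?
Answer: -828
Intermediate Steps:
J(k) = -3*k
D = 25
H(a) = -3*a**2 (H(a) = a*(-3*a) = -3*a**2)
g*D + H(1) = -33*25 - 3*1**2 = -825 - 3*1 = -825 - 3 = -828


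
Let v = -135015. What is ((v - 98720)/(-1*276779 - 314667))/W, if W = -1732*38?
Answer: -233735/38926609936 ≈ -6.0045e-6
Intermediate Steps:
W = -65816
((v - 98720)/(-1*276779 - 314667))/W = ((-135015 - 98720)/(-1*276779 - 314667))/(-65816) = -233735/(-276779 - 314667)*(-1/65816) = -233735/(-591446)*(-1/65816) = -233735*(-1/591446)*(-1/65816) = (233735/591446)*(-1/65816) = -233735/38926609936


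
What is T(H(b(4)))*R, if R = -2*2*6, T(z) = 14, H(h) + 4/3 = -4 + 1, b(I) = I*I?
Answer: -336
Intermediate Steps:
b(I) = I**2
H(h) = -13/3 (H(h) = -4/3 + (-4 + 1) = -4/3 - 3 = -13/3)
R = -24 (R = -4*6 = -24)
T(H(b(4)))*R = 14*(-24) = -336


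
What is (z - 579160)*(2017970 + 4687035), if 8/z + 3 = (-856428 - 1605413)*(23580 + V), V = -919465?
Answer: -4282328066113424050887780/1102763212141 ≈ -3.8833e+12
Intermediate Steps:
z = 4/1102763212141 (z = 8/(-3 + (-856428 - 1605413)*(23580 - 919465)) = 8/(-3 - 2461841*(-895885)) = 8/(-3 + 2205526424285) = 8/2205526424282 = 8*(1/2205526424282) = 4/1102763212141 ≈ 3.6273e-12)
(z - 579160)*(2017970 + 4687035) = (4/1102763212141 - 579160)*(2017970 + 4687035) = -638676341943581556/1102763212141*6705005 = -4282328066113424050887780/1102763212141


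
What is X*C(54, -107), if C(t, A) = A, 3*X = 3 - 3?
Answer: 0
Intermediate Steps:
X = 0 (X = (3 - 3)/3 = (⅓)*0 = 0)
X*C(54, -107) = 0*(-107) = 0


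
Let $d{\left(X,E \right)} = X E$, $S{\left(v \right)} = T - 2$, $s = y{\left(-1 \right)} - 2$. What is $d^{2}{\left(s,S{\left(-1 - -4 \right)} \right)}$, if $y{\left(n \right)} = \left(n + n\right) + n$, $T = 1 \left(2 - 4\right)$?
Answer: $400$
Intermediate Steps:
$T = -2$ ($T = 1 \left(-2\right) = -2$)
$y{\left(n \right)} = 3 n$ ($y{\left(n \right)} = 2 n + n = 3 n$)
$s = -5$ ($s = 3 \left(-1\right) - 2 = -3 - 2 = -5$)
$S{\left(v \right)} = -4$ ($S{\left(v \right)} = -2 - 2 = -4$)
$d{\left(X,E \right)} = E X$
$d^{2}{\left(s,S{\left(-1 - -4 \right)} \right)} = \left(\left(-4\right) \left(-5\right)\right)^{2} = 20^{2} = 400$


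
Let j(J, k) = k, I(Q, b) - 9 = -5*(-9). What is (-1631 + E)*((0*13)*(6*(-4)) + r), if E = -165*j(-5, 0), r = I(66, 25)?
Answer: -88074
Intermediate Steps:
I(Q, b) = 54 (I(Q, b) = 9 - 5*(-9) = 9 + 45 = 54)
r = 54
E = 0 (E = -165*0 = 0)
(-1631 + E)*((0*13)*(6*(-4)) + r) = (-1631 + 0)*((0*13)*(6*(-4)) + 54) = -1631*(0*(-24) + 54) = -1631*(0 + 54) = -1631*54 = -88074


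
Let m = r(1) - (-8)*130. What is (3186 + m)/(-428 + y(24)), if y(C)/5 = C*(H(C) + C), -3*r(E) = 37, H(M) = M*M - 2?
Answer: 12641/213996 ≈ 0.059071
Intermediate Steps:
H(M) = -2 + M**2 (H(M) = M**2 - 2 = -2 + M**2)
r(E) = -37/3 (r(E) = -1/3*37 = -37/3)
y(C) = 5*C*(-2 + C + C**2) (y(C) = 5*(C*((-2 + C**2) + C)) = 5*(C*(-2 + C + C**2)) = 5*C*(-2 + C + C**2))
m = 3083/3 (m = -37/3 - (-8)*130 = -37/3 - 1*(-1040) = -37/3 + 1040 = 3083/3 ≈ 1027.7)
(3186 + m)/(-428 + y(24)) = (3186 + 3083/3)/(-428 + 5*24*(-2 + 24 + 24**2)) = 12641/(3*(-428 + 5*24*(-2 + 24 + 576))) = 12641/(3*(-428 + 5*24*598)) = 12641/(3*(-428 + 71760)) = (12641/3)/71332 = (12641/3)*(1/71332) = 12641/213996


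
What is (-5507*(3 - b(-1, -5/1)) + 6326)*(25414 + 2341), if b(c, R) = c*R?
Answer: 481271700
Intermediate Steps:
b(c, R) = R*c
(-5507*(3 - b(-1, -5/1)) + 6326)*(25414 + 2341) = (-5507*(3 - (-5/1)*(-1)) + 6326)*(25414 + 2341) = (-5507*(3 - (-5*1)*(-1)) + 6326)*27755 = (-5507*(3 - (-5)*(-1)) + 6326)*27755 = (-5507*(3 - 1*5) + 6326)*27755 = (-5507*(3 - 5) + 6326)*27755 = (-5507*(-2) + 6326)*27755 = (11014 + 6326)*27755 = 17340*27755 = 481271700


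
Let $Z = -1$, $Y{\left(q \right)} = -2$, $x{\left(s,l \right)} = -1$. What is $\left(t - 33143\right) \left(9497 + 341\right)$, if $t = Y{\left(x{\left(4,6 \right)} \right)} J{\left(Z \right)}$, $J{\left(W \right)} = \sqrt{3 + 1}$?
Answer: $-326100186$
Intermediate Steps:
$J{\left(W \right)} = 2$ ($J{\left(W \right)} = \sqrt{4} = 2$)
$t = -4$ ($t = \left(-2\right) 2 = -4$)
$\left(t - 33143\right) \left(9497 + 341\right) = \left(-4 - 33143\right) \left(9497 + 341\right) = \left(-33147\right) 9838 = -326100186$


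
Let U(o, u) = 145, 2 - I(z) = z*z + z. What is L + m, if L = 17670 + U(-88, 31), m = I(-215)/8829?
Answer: 1941267/109 ≈ 17810.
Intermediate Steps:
I(z) = 2 - z - z² (I(z) = 2 - (z*z + z) = 2 - (z² + z) = 2 - (z + z²) = 2 + (-z - z²) = 2 - z - z²)
m = -568/109 (m = (2 - 1*(-215) - 1*(-215)²)/8829 = (2 + 215 - 1*46225)*(1/8829) = (2 + 215 - 46225)*(1/8829) = -46008*1/8829 = -568/109 ≈ -5.2110)
L = 17815 (L = 17670 + 145 = 17815)
L + m = 17815 - 568/109 = 1941267/109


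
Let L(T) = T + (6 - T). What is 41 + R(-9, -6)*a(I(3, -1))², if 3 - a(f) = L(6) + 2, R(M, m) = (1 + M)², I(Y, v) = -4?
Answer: 1641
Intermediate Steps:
L(T) = 6
a(f) = -5 (a(f) = 3 - (6 + 2) = 3 - 1*8 = 3 - 8 = -5)
41 + R(-9, -6)*a(I(3, -1))² = 41 + (1 - 9)²*(-5)² = 41 + (-8)²*25 = 41 + 64*25 = 41 + 1600 = 1641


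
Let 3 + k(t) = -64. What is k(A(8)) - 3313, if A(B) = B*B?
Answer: -3380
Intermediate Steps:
A(B) = B²
k(t) = -67 (k(t) = -3 - 64 = -67)
k(A(8)) - 3313 = -67 - 3313 = -3380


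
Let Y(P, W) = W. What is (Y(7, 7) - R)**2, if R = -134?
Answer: 19881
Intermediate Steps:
(Y(7, 7) - R)**2 = (7 - 1*(-134))**2 = (7 + 134)**2 = 141**2 = 19881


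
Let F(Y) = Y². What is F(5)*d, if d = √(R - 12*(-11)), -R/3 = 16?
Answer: 50*√21 ≈ 229.13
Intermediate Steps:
R = -48 (R = -3*16 = -48)
d = 2*√21 (d = √(-48 - 12*(-11)) = √(-48 + 132) = √84 = 2*√21 ≈ 9.1651)
F(5)*d = 5²*(2*√21) = 25*(2*√21) = 50*√21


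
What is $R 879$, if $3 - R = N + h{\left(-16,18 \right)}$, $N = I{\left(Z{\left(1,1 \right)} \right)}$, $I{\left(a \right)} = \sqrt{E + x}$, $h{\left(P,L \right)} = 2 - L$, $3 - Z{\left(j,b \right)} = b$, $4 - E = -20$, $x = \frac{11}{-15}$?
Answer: $16701 - \frac{293 \sqrt{5235}}{5} \approx 12461.0$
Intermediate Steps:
$x = - \frac{11}{15}$ ($x = 11 \left(- \frac{1}{15}\right) = - \frac{11}{15} \approx -0.73333$)
$E = 24$ ($E = 4 - -20 = 4 + 20 = 24$)
$Z{\left(j,b \right)} = 3 - b$
$I{\left(a \right)} = \frac{\sqrt{5235}}{15}$ ($I{\left(a \right)} = \sqrt{24 - \frac{11}{15}} = \sqrt{\frac{349}{15}} = \frac{\sqrt{5235}}{15}$)
$N = \frac{\sqrt{5235}}{15} \approx 4.8236$
$R = 19 - \frac{\sqrt{5235}}{15}$ ($R = 3 - \left(\frac{\sqrt{5235}}{15} + \left(2 - 18\right)\right) = 3 - \left(\frac{\sqrt{5235}}{15} - 16\right) = 3 - \left(-16 + \frac{\sqrt{5235}}{15}\right) = 3 + \left(16 - \frac{\sqrt{5235}}{15}\right) = 19 - \frac{\sqrt{5235}}{15} \approx 14.176$)
$R 879 = \left(19 - \frac{\sqrt{5235}}{15}\right) 879 = 16701 - \frac{293 \sqrt{5235}}{5}$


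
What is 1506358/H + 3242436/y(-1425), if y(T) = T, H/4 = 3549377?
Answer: -7672060748223/3371908150 ≈ -2275.3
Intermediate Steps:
H = 14197508 (H = 4*3549377 = 14197508)
1506358/H + 3242436/y(-1425) = 1506358/14197508 + 3242436/(-1425) = 1506358*(1/14197508) + 3242436*(-1/1425) = 753179/7098754 - 1080812/475 = -7672060748223/3371908150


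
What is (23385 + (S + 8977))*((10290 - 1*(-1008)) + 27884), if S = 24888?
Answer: 2243169500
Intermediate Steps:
(23385 + (S + 8977))*((10290 - 1*(-1008)) + 27884) = (23385 + (24888 + 8977))*((10290 - 1*(-1008)) + 27884) = (23385 + 33865)*((10290 + 1008) + 27884) = 57250*(11298 + 27884) = 57250*39182 = 2243169500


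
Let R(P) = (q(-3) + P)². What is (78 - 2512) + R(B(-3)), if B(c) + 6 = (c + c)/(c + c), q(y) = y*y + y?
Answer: -2433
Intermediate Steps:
q(y) = y + y² (q(y) = y² + y = y + y²)
B(c) = -5 (B(c) = -6 + (c + c)/(c + c) = -6 + (2*c)/((2*c)) = -6 + (2*c)*(1/(2*c)) = -6 + 1 = -5)
R(P) = (6 + P)² (R(P) = (-3*(1 - 3) + P)² = (-3*(-2) + P)² = (6 + P)²)
(78 - 2512) + R(B(-3)) = (78 - 2512) + (6 - 5)² = -2434 + 1² = -2434 + 1 = -2433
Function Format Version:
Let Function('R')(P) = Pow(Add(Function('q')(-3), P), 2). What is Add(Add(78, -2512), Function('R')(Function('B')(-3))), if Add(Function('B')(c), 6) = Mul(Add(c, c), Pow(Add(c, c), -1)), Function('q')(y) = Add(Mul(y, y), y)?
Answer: -2433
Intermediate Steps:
Function('q')(y) = Add(y, Pow(y, 2)) (Function('q')(y) = Add(Pow(y, 2), y) = Add(y, Pow(y, 2)))
Function('B')(c) = -5 (Function('B')(c) = Add(-6, Mul(Add(c, c), Pow(Add(c, c), -1))) = Add(-6, Mul(Mul(2, c), Pow(Mul(2, c), -1))) = Add(-6, Mul(Mul(2, c), Mul(Rational(1, 2), Pow(c, -1)))) = Add(-6, 1) = -5)
Function('R')(P) = Pow(Add(6, P), 2) (Function('R')(P) = Pow(Add(Mul(-3, Add(1, -3)), P), 2) = Pow(Add(Mul(-3, -2), P), 2) = Pow(Add(6, P), 2))
Add(Add(78, -2512), Function('R')(Function('B')(-3))) = Add(Add(78, -2512), Pow(Add(6, -5), 2)) = Add(-2434, Pow(1, 2)) = Add(-2434, 1) = -2433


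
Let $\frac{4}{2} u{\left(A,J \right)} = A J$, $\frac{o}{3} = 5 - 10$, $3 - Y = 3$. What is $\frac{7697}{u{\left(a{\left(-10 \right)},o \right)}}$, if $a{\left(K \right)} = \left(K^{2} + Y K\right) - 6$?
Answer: $- \frac{7697}{705} \approx -10.918$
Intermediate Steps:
$Y = 0$ ($Y = 3 - 3 = 0$)
$a{\left(K \right)} = -6 + K^{2}$ ($a{\left(K \right)} = \left(K^{2} + 0 K\right) - 6 = \left(K^{2} + 0\right) - 6 = K^{2} - 6 = -6 + K^{2}$)
$o = -15$ ($o = 3 \left(5 - 10\right) = 3 \left(-5\right) = -15$)
$u{\left(A,J \right)} = \frac{A J}{2}$
$\frac{7697}{u{\left(a{\left(-10 \right)},o \right)}} = \frac{7697}{\frac{1}{2} \left(-6 + \left(-10\right)^{2}\right) \left(-15\right)} = \frac{7697}{\frac{1}{2} \left(-6 + 100\right) \left(-15\right)} = \frac{7697}{\frac{1}{2} \cdot 94 \left(-15\right)} = \frac{7697}{-705} = 7697 \left(- \frac{1}{705}\right) = - \frac{7697}{705}$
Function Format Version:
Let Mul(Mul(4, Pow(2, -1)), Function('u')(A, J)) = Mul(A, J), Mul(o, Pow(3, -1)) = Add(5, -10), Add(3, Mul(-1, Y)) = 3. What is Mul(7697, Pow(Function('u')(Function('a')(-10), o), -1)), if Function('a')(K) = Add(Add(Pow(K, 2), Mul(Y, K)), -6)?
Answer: Rational(-7697, 705) ≈ -10.918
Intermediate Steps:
Y = 0 (Y = Add(3, Mul(-1, 3)) = Add(3, -3) = 0)
Function('a')(K) = Add(-6, Pow(K, 2)) (Function('a')(K) = Add(Add(Pow(K, 2), Mul(0, K)), -6) = Add(Add(Pow(K, 2), 0), -6) = Add(Pow(K, 2), -6) = Add(-6, Pow(K, 2)))
o = -15 (o = Mul(3, Add(5, -10)) = Mul(3, -5) = -15)
Function('u')(A, J) = Mul(Rational(1, 2), A, J) (Function('u')(A, J) = Mul(Rational(1, 2), Mul(A, J)) = Mul(Rational(1, 2), A, J))
Mul(7697, Pow(Function('u')(Function('a')(-10), o), -1)) = Mul(7697, Pow(Mul(Rational(1, 2), Add(-6, Pow(-10, 2)), -15), -1)) = Mul(7697, Pow(Mul(Rational(1, 2), Add(-6, 100), -15), -1)) = Mul(7697, Pow(Mul(Rational(1, 2), 94, -15), -1)) = Mul(7697, Pow(-705, -1)) = Mul(7697, Rational(-1, 705)) = Rational(-7697, 705)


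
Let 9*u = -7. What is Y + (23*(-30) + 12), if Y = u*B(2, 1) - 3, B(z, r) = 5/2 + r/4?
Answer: -24593/36 ≈ -683.14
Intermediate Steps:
u = -7/9 (u = (⅑)*(-7) = -7/9 ≈ -0.77778)
B(z, r) = 5/2 + r/4 (B(z, r) = 5*(½) + r*(¼) = 5/2 + r/4)
Y = -185/36 (Y = -7*(5/2 + (¼)*1)/9 - 3 = -7*(5/2 + ¼)/9 - 3 = -7/9*11/4 - 3 = -77/36 - 3 = -185/36 ≈ -5.1389)
Y + (23*(-30) + 12) = -185/36 + (23*(-30) + 12) = -185/36 + (-690 + 12) = -185/36 - 678 = -24593/36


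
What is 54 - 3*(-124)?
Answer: 426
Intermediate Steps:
54 - 3*(-124) = 54 + 372 = 426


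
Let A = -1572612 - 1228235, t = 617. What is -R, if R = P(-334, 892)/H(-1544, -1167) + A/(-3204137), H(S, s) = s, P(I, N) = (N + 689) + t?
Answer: 3774104677/3739227879 ≈ 1.0093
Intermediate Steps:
P(I, N) = 1306 + N (P(I, N) = (N + 689) + 617 = (689 + N) + 617 = 1306 + N)
A = -2800847
R = -3774104677/3739227879 (R = (1306 + 892)/(-1167) - 2800847/(-3204137) = 2198*(-1/1167) - 2800847*(-1/3204137) = -2198/1167 + 2800847/3204137 = -3774104677/3739227879 ≈ -1.0093)
-R = -1*(-3774104677/3739227879) = 3774104677/3739227879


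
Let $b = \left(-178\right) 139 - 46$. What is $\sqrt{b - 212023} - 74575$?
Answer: $-74575 + i \sqrt{236811} \approx -74575.0 + 486.63 i$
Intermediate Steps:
$b = -24788$ ($b = -24742 - 46 = -24788$)
$\sqrt{b - 212023} - 74575 = \sqrt{-24788 - 212023} - 74575 = \sqrt{-236811} - 74575 = i \sqrt{236811} - 74575 = -74575 + i \sqrt{236811}$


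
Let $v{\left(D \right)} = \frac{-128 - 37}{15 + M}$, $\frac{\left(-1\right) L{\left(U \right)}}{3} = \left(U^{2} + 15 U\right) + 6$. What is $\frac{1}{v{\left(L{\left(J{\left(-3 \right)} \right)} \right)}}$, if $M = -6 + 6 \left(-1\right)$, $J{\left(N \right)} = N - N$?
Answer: $- \frac{1}{55} \approx -0.018182$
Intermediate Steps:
$J{\left(N \right)} = 0$
$L{\left(U \right)} = -18 - 45 U - 3 U^{2}$ ($L{\left(U \right)} = - 3 \left(\left(U^{2} + 15 U\right) + 6\right) = - 3 \left(6 + U^{2} + 15 U\right) = -18 - 45 U - 3 U^{2}$)
$M = -12$ ($M = -6 - 6 = -12$)
$v{\left(D \right)} = -55$ ($v{\left(D \right)} = \frac{-128 - 37}{15 - 12} = - \frac{165}{3} = \left(-165\right) \frac{1}{3} = -55$)
$\frac{1}{v{\left(L{\left(J{\left(-3 \right)} \right)} \right)}} = \frac{1}{-55} = - \frac{1}{55}$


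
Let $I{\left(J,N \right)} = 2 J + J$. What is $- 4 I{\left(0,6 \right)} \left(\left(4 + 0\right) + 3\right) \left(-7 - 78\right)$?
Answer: $0$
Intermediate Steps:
$I{\left(J,N \right)} = 3 J$
$- 4 I{\left(0,6 \right)} \left(\left(4 + 0\right) + 3\right) \left(-7 - 78\right) = - 4 \cdot 3 \cdot 0 \left(\left(4 + 0\right) + 3\right) \left(-7 - 78\right) = \left(-4\right) 0 \left(4 + 3\right) \left(-85\right) = 0 \cdot 7 \left(-85\right) = 0 \left(-85\right) = 0$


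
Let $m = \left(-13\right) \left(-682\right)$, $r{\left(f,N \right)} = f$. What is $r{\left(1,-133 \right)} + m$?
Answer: $8867$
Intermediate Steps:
$m = 8866$
$r{\left(1,-133 \right)} + m = 1 + 8866 = 8867$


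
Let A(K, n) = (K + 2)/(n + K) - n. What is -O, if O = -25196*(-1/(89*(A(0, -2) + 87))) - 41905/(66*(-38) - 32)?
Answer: -9804945/497332 ≈ -19.715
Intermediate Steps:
A(K, n) = -n + (2 + K)/(K + n) (A(K, n) = (2 + K)/(K + n) - n = -n + (2 + K)/(K + n))
O = 9804945/497332 (O = -25196*(-1/(89*((2 + 0 - 1*(-2)² - 1*0*(-2))/(0 - 2) + 87))) - 41905/(66*(-38) - 32) = -25196*(-1/(89*((2 + 0 - 1*4 + 0)/(-2) + 87))) - 41905/(-2508 - 32) = -25196*(-1/(89*(-(2 + 0 - 4 + 0)/2 + 87))) - 41905/(-2540) = -25196*(-1/(89*(-½*(-2) + 87))) - 41905*(-1/2540) = -25196*(-1/(89*(1 + 87))) + 8381/508 = -25196/(88*(-89)) + 8381/508 = -25196/(-7832) + 8381/508 = -25196*(-1/7832) + 8381/508 = 6299/1958 + 8381/508 = 9804945/497332 ≈ 19.715)
-O = -1*9804945/497332 = -9804945/497332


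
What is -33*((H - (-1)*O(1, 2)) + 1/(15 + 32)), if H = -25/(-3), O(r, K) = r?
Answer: -14509/47 ≈ -308.70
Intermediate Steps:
H = 25/3 (H = -25*(-⅓) = 25/3 ≈ 8.3333)
-33*((H - (-1)*O(1, 2)) + 1/(15 + 32)) = -33*((25/3 - (-1)) + 1/(15 + 32)) = -33*((25/3 - 1*(-1)) + 1/47) = -33*((25/3 + 1) + 1/47) = -33*(28/3 + 1/47) = -33*1319/141 = -14509/47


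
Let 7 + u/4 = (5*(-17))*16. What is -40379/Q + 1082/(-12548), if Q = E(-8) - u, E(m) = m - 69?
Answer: -256254377/33823134 ≈ -7.5763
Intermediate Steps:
E(m) = -69 + m
u = -5468 (u = -28 + 4*((5*(-17))*16) = -28 + 4*(-85*16) = -28 + 4*(-1360) = -28 - 5440 = -5468)
Q = 5391 (Q = (-69 - 8) - 1*(-5468) = -77 + 5468 = 5391)
-40379/Q + 1082/(-12548) = -40379/5391 + 1082/(-12548) = -40379*1/5391 + 1082*(-1/12548) = -40379/5391 - 541/6274 = -256254377/33823134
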